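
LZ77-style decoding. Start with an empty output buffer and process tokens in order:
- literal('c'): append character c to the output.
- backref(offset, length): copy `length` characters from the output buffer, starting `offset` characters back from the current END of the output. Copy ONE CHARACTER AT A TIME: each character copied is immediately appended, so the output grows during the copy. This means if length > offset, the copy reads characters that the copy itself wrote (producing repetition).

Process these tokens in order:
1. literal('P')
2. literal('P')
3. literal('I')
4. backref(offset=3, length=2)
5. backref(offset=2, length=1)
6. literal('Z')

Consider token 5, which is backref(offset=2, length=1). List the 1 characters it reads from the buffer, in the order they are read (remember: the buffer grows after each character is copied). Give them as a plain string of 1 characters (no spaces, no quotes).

Answer: P

Derivation:
Token 1: literal('P'). Output: "P"
Token 2: literal('P'). Output: "PP"
Token 3: literal('I'). Output: "PPI"
Token 4: backref(off=3, len=2). Copied 'PP' from pos 0. Output: "PPIPP"
Token 5: backref(off=2, len=1). Buffer before: "PPIPP" (len 5)
  byte 1: read out[3]='P', append. Buffer now: "PPIPPP"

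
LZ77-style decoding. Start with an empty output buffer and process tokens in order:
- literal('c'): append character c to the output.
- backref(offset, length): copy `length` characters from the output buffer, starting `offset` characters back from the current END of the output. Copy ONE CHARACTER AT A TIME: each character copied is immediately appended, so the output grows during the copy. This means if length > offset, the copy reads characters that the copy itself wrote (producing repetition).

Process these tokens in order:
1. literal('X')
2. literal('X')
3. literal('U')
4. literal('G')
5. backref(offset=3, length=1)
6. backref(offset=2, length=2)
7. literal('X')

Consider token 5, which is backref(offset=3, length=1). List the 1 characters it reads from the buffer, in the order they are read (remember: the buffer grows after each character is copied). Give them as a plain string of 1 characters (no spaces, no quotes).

Answer: X

Derivation:
Token 1: literal('X'). Output: "X"
Token 2: literal('X'). Output: "XX"
Token 3: literal('U'). Output: "XXU"
Token 4: literal('G'). Output: "XXUG"
Token 5: backref(off=3, len=1). Buffer before: "XXUG" (len 4)
  byte 1: read out[1]='X', append. Buffer now: "XXUGX"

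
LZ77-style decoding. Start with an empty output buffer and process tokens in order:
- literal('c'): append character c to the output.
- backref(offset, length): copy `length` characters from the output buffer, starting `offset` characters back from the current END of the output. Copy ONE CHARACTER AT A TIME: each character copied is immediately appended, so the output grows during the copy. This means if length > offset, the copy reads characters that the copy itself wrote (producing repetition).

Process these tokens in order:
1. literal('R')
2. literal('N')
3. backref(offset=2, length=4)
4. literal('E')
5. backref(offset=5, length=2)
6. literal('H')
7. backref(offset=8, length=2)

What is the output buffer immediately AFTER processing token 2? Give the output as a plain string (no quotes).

Token 1: literal('R'). Output: "R"
Token 2: literal('N'). Output: "RN"

Answer: RN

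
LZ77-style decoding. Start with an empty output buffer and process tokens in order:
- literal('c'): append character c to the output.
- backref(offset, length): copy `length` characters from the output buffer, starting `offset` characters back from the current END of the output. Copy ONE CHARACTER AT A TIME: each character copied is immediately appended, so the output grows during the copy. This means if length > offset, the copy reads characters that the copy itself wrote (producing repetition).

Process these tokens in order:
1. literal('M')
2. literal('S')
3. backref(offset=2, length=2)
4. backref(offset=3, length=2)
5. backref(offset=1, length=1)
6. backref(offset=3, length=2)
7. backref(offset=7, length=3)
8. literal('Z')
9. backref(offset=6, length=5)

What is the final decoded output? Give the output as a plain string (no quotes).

Token 1: literal('M'). Output: "M"
Token 2: literal('S'). Output: "MS"
Token 3: backref(off=2, len=2). Copied 'MS' from pos 0. Output: "MSMS"
Token 4: backref(off=3, len=2). Copied 'SM' from pos 1. Output: "MSMSSM"
Token 5: backref(off=1, len=1). Copied 'M' from pos 5. Output: "MSMSSMM"
Token 6: backref(off=3, len=2). Copied 'SM' from pos 4. Output: "MSMSSMMSM"
Token 7: backref(off=7, len=3). Copied 'MSS' from pos 2. Output: "MSMSSMMSMMSS"
Token 8: literal('Z'). Output: "MSMSSMMSMMSSZ"
Token 9: backref(off=6, len=5). Copied 'SMMSS' from pos 7. Output: "MSMSSMMSMMSSZSMMSS"

Answer: MSMSSMMSMMSSZSMMSS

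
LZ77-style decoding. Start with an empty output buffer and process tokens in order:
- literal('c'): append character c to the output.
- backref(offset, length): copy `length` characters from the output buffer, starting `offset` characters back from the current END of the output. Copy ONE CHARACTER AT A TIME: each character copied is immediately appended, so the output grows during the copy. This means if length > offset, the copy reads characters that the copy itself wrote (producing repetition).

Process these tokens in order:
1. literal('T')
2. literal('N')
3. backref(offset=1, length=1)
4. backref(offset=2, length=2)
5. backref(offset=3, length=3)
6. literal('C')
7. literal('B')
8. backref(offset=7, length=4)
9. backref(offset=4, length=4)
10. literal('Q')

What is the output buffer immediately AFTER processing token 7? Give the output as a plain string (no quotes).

Token 1: literal('T'). Output: "T"
Token 2: literal('N'). Output: "TN"
Token 3: backref(off=1, len=1). Copied 'N' from pos 1. Output: "TNN"
Token 4: backref(off=2, len=2). Copied 'NN' from pos 1. Output: "TNNNN"
Token 5: backref(off=3, len=3). Copied 'NNN' from pos 2. Output: "TNNNNNNN"
Token 6: literal('C'). Output: "TNNNNNNNC"
Token 7: literal('B'). Output: "TNNNNNNNCB"

Answer: TNNNNNNNCB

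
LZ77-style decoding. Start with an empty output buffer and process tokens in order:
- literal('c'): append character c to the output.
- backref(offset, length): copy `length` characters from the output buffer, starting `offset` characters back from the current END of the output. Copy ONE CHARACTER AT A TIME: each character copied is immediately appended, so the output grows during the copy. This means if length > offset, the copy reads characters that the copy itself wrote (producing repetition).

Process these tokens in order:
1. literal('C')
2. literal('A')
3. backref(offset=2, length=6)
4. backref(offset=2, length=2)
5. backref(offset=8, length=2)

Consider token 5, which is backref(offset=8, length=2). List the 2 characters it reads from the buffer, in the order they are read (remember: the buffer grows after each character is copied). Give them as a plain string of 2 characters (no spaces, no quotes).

Answer: CA

Derivation:
Token 1: literal('C'). Output: "C"
Token 2: literal('A'). Output: "CA"
Token 3: backref(off=2, len=6) (overlapping!). Copied 'CACACA' from pos 0. Output: "CACACACA"
Token 4: backref(off=2, len=2). Copied 'CA' from pos 6. Output: "CACACACACA"
Token 5: backref(off=8, len=2). Buffer before: "CACACACACA" (len 10)
  byte 1: read out[2]='C', append. Buffer now: "CACACACACAC"
  byte 2: read out[3]='A', append. Buffer now: "CACACACACACA"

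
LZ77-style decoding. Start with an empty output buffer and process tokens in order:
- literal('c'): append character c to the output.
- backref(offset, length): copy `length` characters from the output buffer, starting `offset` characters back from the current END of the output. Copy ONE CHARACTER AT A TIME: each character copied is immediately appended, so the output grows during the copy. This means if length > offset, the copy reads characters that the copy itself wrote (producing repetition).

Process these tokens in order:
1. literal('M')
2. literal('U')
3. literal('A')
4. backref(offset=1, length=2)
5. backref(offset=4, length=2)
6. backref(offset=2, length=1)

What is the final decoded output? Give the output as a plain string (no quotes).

Answer: MUAAAUAU

Derivation:
Token 1: literal('M'). Output: "M"
Token 2: literal('U'). Output: "MU"
Token 3: literal('A'). Output: "MUA"
Token 4: backref(off=1, len=2) (overlapping!). Copied 'AA' from pos 2. Output: "MUAAA"
Token 5: backref(off=4, len=2). Copied 'UA' from pos 1. Output: "MUAAAUA"
Token 6: backref(off=2, len=1). Copied 'U' from pos 5. Output: "MUAAAUAU"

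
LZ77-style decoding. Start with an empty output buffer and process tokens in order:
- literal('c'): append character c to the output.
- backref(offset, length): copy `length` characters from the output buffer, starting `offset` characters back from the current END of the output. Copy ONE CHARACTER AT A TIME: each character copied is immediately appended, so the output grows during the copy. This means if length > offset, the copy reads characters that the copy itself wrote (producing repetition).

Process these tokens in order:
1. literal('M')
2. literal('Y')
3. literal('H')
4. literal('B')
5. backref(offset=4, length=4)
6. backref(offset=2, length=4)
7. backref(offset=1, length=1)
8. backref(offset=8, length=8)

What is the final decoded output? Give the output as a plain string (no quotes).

Token 1: literal('M'). Output: "M"
Token 2: literal('Y'). Output: "MY"
Token 3: literal('H'). Output: "MYH"
Token 4: literal('B'). Output: "MYHB"
Token 5: backref(off=4, len=4). Copied 'MYHB' from pos 0. Output: "MYHBMYHB"
Token 6: backref(off=2, len=4) (overlapping!). Copied 'HBHB' from pos 6. Output: "MYHBMYHBHBHB"
Token 7: backref(off=1, len=1). Copied 'B' from pos 11. Output: "MYHBMYHBHBHBB"
Token 8: backref(off=8, len=8). Copied 'YHBHBHBB' from pos 5. Output: "MYHBMYHBHBHBBYHBHBHBB"

Answer: MYHBMYHBHBHBBYHBHBHBB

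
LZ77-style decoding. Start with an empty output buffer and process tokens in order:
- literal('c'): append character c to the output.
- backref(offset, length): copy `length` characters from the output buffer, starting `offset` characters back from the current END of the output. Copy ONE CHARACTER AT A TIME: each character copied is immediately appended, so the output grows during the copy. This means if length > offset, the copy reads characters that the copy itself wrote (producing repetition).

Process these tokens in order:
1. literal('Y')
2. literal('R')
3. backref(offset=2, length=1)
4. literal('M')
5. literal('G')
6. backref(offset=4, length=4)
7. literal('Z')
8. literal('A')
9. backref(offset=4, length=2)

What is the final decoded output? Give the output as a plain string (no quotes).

Token 1: literal('Y'). Output: "Y"
Token 2: literal('R'). Output: "YR"
Token 3: backref(off=2, len=1). Copied 'Y' from pos 0. Output: "YRY"
Token 4: literal('M'). Output: "YRYM"
Token 5: literal('G'). Output: "YRYMG"
Token 6: backref(off=4, len=4). Copied 'RYMG' from pos 1. Output: "YRYMGRYMG"
Token 7: literal('Z'). Output: "YRYMGRYMGZ"
Token 8: literal('A'). Output: "YRYMGRYMGZA"
Token 9: backref(off=4, len=2). Copied 'MG' from pos 7. Output: "YRYMGRYMGZAMG"

Answer: YRYMGRYMGZAMG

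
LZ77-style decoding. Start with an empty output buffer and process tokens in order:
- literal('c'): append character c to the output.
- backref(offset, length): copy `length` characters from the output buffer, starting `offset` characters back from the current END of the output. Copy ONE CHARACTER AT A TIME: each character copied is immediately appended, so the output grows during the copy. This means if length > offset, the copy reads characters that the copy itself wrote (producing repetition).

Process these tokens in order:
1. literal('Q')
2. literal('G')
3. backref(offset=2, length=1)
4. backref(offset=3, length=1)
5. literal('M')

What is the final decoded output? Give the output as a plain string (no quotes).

Answer: QGQQM

Derivation:
Token 1: literal('Q'). Output: "Q"
Token 2: literal('G'). Output: "QG"
Token 3: backref(off=2, len=1). Copied 'Q' from pos 0. Output: "QGQ"
Token 4: backref(off=3, len=1). Copied 'Q' from pos 0. Output: "QGQQ"
Token 5: literal('M'). Output: "QGQQM"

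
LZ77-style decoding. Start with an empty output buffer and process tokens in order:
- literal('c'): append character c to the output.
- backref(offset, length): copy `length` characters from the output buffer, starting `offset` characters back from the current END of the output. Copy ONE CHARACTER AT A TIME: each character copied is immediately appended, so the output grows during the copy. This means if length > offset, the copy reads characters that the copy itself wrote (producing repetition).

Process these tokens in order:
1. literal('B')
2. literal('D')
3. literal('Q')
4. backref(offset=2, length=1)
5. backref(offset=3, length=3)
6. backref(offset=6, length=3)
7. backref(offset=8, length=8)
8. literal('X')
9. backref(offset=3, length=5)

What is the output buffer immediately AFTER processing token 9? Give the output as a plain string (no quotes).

Token 1: literal('B'). Output: "B"
Token 2: literal('D'). Output: "BD"
Token 3: literal('Q'). Output: "BDQ"
Token 4: backref(off=2, len=1). Copied 'D' from pos 1. Output: "BDQD"
Token 5: backref(off=3, len=3). Copied 'DQD' from pos 1. Output: "BDQDDQD"
Token 6: backref(off=6, len=3). Copied 'DQD' from pos 1. Output: "BDQDDQDDQD"
Token 7: backref(off=8, len=8). Copied 'QDDQDDQD' from pos 2. Output: "BDQDDQDDQDQDDQDDQD"
Token 8: literal('X'). Output: "BDQDDQDDQDQDDQDDQDX"
Token 9: backref(off=3, len=5) (overlapping!). Copied 'QDXQD' from pos 16. Output: "BDQDDQDDQDQDDQDDQDXQDXQD"

Answer: BDQDDQDDQDQDDQDDQDXQDXQD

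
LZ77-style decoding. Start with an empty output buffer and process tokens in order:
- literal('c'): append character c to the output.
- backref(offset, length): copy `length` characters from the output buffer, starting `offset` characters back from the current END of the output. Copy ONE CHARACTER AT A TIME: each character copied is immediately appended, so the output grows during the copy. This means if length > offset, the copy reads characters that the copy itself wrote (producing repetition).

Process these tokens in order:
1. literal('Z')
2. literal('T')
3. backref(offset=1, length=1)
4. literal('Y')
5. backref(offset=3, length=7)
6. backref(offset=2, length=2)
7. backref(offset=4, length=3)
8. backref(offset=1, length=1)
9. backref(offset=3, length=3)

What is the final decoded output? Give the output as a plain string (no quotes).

Answer: ZTTYTTYTTYTYTYTYYTYY

Derivation:
Token 1: literal('Z'). Output: "Z"
Token 2: literal('T'). Output: "ZT"
Token 3: backref(off=1, len=1). Copied 'T' from pos 1. Output: "ZTT"
Token 4: literal('Y'). Output: "ZTTY"
Token 5: backref(off=3, len=7) (overlapping!). Copied 'TTYTTYT' from pos 1. Output: "ZTTYTTYTTYT"
Token 6: backref(off=2, len=2). Copied 'YT' from pos 9. Output: "ZTTYTTYTTYTYT"
Token 7: backref(off=4, len=3). Copied 'YTY' from pos 9. Output: "ZTTYTTYTTYTYTYTY"
Token 8: backref(off=1, len=1). Copied 'Y' from pos 15. Output: "ZTTYTTYTTYTYTYTYY"
Token 9: backref(off=3, len=3). Copied 'TYY' from pos 14. Output: "ZTTYTTYTTYTYTYTYYTYY"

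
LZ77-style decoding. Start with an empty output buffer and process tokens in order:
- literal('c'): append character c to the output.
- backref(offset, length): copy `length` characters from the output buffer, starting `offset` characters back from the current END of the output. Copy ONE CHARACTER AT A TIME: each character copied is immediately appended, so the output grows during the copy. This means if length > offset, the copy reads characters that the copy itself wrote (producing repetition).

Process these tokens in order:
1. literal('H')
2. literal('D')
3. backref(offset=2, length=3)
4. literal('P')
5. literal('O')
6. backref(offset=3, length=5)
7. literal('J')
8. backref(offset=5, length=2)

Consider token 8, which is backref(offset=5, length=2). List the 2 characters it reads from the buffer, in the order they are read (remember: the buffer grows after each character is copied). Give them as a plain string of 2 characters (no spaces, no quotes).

Token 1: literal('H'). Output: "H"
Token 2: literal('D'). Output: "HD"
Token 3: backref(off=2, len=3) (overlapping!). Copied 'HDH' from pos 0. Output: "HDHDH"
Token 4: literal('P'). Output: "HDHDHP"
Token 5: literal('O'). Output: "HDHDHPO"
Token 6: backref(off=3, len=5) (overlapping!). Copied 'HPOHP' from pos 4. Output: "HDHDHPOHPOHP"
Token 7: literal('J'). Output: "HDHDHPOHPOHPJ"
Token 8: backref(off=5, len=2). Buffer before: "HDHDHPOHPOHPJ" (len 13)
  byte 1: read out[8]='P', append. Buffer now: "HDHDHPOHPOHPJP"
  byte 2: read out[9]='O', append. Buffer now: "HDHDHPOHPOHPJPO"

Answer: PO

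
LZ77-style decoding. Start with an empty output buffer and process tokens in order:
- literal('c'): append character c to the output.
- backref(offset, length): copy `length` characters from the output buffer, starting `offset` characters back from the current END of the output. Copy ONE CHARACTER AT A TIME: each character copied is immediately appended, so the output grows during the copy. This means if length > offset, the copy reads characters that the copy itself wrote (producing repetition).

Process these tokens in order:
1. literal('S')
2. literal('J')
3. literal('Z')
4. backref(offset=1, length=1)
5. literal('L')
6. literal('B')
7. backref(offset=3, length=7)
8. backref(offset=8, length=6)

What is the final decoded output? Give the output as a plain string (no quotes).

Token 1: literal('S'). Output: "S"
Token 2: literal('J'). Output: "SJ"
Token 3: literal('Z'). Output: "SJZ"
Token 4: backref(off=1, len=1). Copied 'Z' from pos 2. Output: "SJZZ"
Token 5: literal('L'). Output: "SJZZL"
Token 6: literal('B'). Output: "SJZZLB"
Token 7: backref(off=3, len=7) (overlapping!). Copied 'ZLBZLBZ' from pos 3. Output: "SJZZLBZLBZLBZ"
Token 8: backref(off=8, len=6). Copied 'BZLBZL' from pos 5. Output: "SJZZLBZLBZLBZBZLBZL"

Answer: SJZZLBZLBZLBZBZLBZL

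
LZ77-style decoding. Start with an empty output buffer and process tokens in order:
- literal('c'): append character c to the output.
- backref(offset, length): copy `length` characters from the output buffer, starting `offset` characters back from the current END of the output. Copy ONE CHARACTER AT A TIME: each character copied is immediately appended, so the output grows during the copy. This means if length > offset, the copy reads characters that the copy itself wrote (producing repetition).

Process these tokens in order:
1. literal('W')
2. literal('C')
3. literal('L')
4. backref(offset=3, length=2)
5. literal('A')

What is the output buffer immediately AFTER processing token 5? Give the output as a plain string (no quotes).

Token 1: literal('W'). Output: "W"
Token 2: literal('C'). Output: "WC"
Token 3: literal('L'). Output: "WCL"
Token 4: backref(off=3, len=2). Copied 'WC' from pos 0. Output: "WCLWC"
Token 5: literal('A'). Output: "WCLWCA"

Answer: WCLWCA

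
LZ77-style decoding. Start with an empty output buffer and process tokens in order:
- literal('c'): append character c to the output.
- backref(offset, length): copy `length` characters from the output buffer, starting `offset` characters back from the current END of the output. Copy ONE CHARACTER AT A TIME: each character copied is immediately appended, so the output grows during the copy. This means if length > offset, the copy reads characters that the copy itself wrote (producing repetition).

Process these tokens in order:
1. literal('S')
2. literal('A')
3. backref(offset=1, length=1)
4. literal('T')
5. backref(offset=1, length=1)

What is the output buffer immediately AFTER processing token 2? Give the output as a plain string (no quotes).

Answer: SA

Derivation:
Token 1: literal('S'). Output: "S"
Token 2: literal('A'). Output: "SA"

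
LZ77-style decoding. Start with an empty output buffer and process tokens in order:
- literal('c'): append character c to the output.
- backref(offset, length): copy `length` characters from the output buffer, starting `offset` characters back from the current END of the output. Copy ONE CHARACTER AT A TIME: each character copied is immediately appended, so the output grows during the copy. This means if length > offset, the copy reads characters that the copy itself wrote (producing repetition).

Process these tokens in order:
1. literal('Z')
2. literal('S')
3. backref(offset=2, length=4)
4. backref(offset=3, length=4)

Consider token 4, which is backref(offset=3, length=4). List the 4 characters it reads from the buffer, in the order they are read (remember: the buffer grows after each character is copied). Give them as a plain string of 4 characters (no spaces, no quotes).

Answer: SZSS

Derivation:
Token 1: literal('Z'). Output: "Z"
Token 2: literal('S'). Output: "ZS"
Token 3: backref(off=2, len=4) (overlapping!). Copied 'ZSZS' from pos 0. Output: "ZSZSZS"
Token 4: backref(off=3, len=4). Buffer before: "ZSZSZS" (len 6)
  byte 1: read out[3]='S', append. Buffer now: "ZSZSZSS"
  byte 2: read out[4]='Z', append. Buffer now: "ZSZSZSSZ"
  byte 3: read out[5]='S', append. Buffer now: "ZSZSZSSZS"
  byte 4: read out[6]='S', append. Buffer now: "ZSZSZSSZSS"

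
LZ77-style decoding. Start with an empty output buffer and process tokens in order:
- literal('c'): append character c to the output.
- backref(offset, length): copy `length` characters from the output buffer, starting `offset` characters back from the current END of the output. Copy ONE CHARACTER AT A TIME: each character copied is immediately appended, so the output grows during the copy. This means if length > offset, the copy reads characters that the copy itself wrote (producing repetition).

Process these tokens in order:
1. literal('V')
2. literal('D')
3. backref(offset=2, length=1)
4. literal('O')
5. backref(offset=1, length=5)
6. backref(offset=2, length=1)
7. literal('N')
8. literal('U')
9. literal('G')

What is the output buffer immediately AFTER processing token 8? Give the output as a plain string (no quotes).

Token 1: literal('V'). Output: "V"
Token 2: literal('D'). Output: "VD"
Token 3: backref(off=2, len=1). Copied 'V' from pos 0. Output: "VDV"
Token 4: literal('O'). Output: "VDVO"
Token 5: backref(off=1, len=5) (overlapping!). Copied 'OOOOO' from pos 3. Output: "VDVOOOOOO"
Token 6: backref(off=2, len=1). Copied 'O' from pos 7. Output: "VDVOOOOOOO"
Token 7: literal('N'). Output: "VDVOOOOOOON"
Token 8: literal('U'). Output: "VDVOOOOOOONU"

Answer: VDVOOOOOOONU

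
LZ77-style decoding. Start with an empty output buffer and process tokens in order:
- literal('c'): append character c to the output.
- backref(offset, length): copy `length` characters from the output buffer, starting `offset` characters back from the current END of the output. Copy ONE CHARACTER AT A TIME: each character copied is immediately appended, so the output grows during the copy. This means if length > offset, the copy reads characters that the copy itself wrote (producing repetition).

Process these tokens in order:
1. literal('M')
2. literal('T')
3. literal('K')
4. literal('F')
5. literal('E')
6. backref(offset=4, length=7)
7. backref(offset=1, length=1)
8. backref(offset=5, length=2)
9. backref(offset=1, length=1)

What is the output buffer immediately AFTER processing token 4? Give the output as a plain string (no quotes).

Answer: MTKF

Derivation:
Token 1: literal('M'). Output: "M"
Token 2: literal('T'). Output: "MT"
Token 3: literal('K'). Output: "MTK"
Token 4: literal('F'). Output: "MTKF"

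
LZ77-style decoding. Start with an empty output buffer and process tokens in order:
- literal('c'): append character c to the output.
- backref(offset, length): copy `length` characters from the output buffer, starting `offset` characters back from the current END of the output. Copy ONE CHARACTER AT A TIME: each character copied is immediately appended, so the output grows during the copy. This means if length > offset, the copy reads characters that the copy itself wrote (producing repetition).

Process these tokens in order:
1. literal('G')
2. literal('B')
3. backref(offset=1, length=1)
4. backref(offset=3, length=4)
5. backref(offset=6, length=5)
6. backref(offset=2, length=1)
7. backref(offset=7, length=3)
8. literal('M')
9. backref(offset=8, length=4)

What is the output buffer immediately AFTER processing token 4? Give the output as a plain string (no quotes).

Answer: GBBGBBG

Derivation:
Token 1: literal('G'). Output: "G"
Token 2: literal('B'). Output: "GB"
Token 3: backref(off=1, len=1). Copied 'B' from pos 1. Output: "GBB"
Token 4: backref(off=3, len=4) (overlapping!). Copied 'GBBG' from pos 0. Output: "GBBGBBG"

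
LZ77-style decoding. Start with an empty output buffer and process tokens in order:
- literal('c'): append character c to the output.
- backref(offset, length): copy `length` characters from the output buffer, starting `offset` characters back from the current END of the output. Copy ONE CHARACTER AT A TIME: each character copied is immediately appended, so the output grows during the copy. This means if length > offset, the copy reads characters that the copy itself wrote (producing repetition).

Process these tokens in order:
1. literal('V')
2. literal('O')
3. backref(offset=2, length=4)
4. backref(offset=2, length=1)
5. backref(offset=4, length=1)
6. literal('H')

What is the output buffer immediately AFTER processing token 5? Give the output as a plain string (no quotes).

Answer: VOVOVOVO

Derivation:
Token 1: literal('V'). Output: "V"
Token 2: literal('O'). Output: "VO"
Token 3: backref(off=2, len=4) (overlapping!). Copied 'VOVO' from pos 0. Output: "VOVOVO"
Token 4: backref(off=2, len=1). Copied 'V' from pos 4. Output: "VOVOVOV"
Token 5: backref(off=4, len=1). Copied 'O' from pos 3. Output: "VOVOVOVO"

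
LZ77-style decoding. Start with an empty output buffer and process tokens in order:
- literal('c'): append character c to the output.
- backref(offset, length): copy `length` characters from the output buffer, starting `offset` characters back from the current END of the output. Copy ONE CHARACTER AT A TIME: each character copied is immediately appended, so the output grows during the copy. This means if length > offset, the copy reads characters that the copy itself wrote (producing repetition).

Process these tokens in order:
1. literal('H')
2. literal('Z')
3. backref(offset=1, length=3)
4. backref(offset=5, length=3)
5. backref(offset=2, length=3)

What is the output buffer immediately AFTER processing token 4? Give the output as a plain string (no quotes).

Token 1: literal('H'). Output: "H"
Token 2: literal('Z'). Output: "HZ"
Token 3: backref(off=1, len=3) (overlapping!). Copied 'ZZZ' from pos 1. Output: "HZZZZ"
Token 4: backref(off=5, len=3). Copied 'HZZ' from pos 0. Output: "HZZZZHZZ"

Answer: HZZZZHZZ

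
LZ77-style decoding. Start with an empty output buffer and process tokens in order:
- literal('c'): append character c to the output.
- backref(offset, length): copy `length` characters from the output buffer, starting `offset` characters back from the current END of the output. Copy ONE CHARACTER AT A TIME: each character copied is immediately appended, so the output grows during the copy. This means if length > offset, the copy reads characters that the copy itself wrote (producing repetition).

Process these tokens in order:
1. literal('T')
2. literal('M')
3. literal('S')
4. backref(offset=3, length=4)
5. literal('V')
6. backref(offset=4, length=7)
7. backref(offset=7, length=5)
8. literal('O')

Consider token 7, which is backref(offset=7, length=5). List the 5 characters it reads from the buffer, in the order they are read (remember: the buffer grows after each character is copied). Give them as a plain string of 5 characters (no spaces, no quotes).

Answer: MSTVM

Derivation:
Token 1: literal('T'). Output: "T"
Token 2: literal('M'). Output: "TM"
Token 3: literal('S'). Output: "TMS"
Token 4: backref(off=3, len=4) (overlapping!). Copied 'TMST' from pos 0. Output: "TMSTMST"
Token 5: literal('V'). Output: "TMSTMSTV"
Token 6: backref(off=4, len=7) (overlapping!). Copied 'MSTVMST' from pos 4. Output: "TMSTMSTVMSTVMST"
Token 7: backref(off=7, len=5). Buffer before: "TMSTMSTVMSTVMST" (len 15)
  byte 1: read out[8]='M', append. Buffer now: "TMSTMSTVMSTVMSTM"
  byte 2: read out[9]='S', append. Buffer now: "TMSTMSTVMSTVMSTMS"
  byte 3: read out[10]='T', append. Buffer now: "TMSTMSTVMSTVMSTMST"
  byte 4: read out[11]='V', append. Buffer now: "TMSTMSTVMSTVMSTMSTV"
  byte 5: read out[12]='M', append. Buffer now: "TMSTMSTVMSTVMSTMSTVM"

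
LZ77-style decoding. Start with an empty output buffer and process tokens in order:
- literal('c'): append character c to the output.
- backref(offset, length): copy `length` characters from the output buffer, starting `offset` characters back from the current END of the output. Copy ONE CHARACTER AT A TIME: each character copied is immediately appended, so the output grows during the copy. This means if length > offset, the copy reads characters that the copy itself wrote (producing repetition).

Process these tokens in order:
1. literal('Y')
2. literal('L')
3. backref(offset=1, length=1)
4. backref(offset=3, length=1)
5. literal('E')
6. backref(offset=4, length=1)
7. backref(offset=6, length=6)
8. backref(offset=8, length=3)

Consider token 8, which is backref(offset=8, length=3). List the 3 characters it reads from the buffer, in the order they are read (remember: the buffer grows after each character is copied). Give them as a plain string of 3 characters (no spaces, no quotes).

Answer: ELY

Derivation:
Token 1: literal('Y'). Output: "Y"
Token 2: literal('L'). Output: "YL"
Token 3: backref(off=1, len=1). Copied 'L' from pos 1. Output: "YLL"
Token 4: backref(off=3, len=1). Copied 'Y' from pos 0. Output: "YLLY"
Token 5: literal('E'). Output: "YLLYE"
Token 6: backref(off=4, len=1). Copied 'L' from pos 1. Output: "YLLYEL"
Token 7: backref(off=6, len=6). Copied 'YLLYEL' from pos 0. Output: "YLLYELYLLYEL"
Token 8: backref(off=8, len=3). Buffer before: "YLLYELYLLYEL" (len 12)
  byte 1: read out[4]='E', append. Buffer now: "YLLYELYLLYELE"
  byte 2: read out[5]='L', append. Buffer now: "YLLYELYLLYELEL"
  byte 3: read out[6]='Y', append. Buffer now: "YLLYELYLLYELELY"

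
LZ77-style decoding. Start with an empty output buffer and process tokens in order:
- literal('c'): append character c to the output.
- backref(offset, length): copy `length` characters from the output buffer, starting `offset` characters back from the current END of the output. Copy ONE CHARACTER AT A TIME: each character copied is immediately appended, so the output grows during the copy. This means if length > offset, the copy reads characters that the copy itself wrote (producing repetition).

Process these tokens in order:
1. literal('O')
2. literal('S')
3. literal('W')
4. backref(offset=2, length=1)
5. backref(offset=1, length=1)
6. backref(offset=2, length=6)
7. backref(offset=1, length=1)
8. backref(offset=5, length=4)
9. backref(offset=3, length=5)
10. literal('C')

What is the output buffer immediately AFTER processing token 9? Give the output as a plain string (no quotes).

Answer: OSWSSSSSSSSSSSSSSSSSS

Derivation:
Token 1: literal('O'). Output: "O"
Token 2: literal('S'). Output: "OS"
Token 3: literal('W'). Output: "OSW"
Token 4: backref(off=2, len=1). Copied 'S' from pos 1. Output: "OSWS"
Token 5: backref(off=1, len=1). Copied 'S' from pos 3. Output: "OSWSS"
Token 6: backref(off=2, len=6) (overlapping!). Copied 'SSSSSS' from pos 3. Output: "OSWSSSSSSSS"
Token 7: backref(off=1, len=1). Copied 'S' from pos 10. Output: "OSWSSSSSSSSS"
Token 8: backref(off=5, len=4). Copied 'SSSS' from pos 7. Output: "OSWSSSSSSSSSSSSS"
Token 9: backref(off=3, len=5) (overlapping!). Copied 'SSSSS' from pos 13. Output: "OSWSSSSSSSSSSSSSSSSSS"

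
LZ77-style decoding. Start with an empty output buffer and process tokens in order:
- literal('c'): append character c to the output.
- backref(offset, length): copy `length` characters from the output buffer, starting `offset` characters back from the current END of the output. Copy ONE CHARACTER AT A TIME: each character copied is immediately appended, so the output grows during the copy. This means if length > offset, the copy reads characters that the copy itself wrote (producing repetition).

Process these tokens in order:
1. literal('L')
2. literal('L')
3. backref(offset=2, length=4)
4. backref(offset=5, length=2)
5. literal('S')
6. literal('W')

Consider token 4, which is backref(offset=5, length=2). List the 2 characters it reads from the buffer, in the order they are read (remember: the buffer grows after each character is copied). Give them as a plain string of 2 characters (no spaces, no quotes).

Token 1: literal('L'). Output: "L"
Token 2: literal('L'). Output: "LL"
Token 3: backref(off=2, len=4) (overlapping!). Copied 'LLLL' from pos 0. Output: "LLLLLL"
Token 4: backref(off=5, len=2). Buffer before: "LLLLLL" (len 6)
  byte 1: read out[1]='L', append. Buffer now: "LLLLLLL"
  byte 2: read out[2]='L', append. Buffer now: "LLLLLLLL"

Answer: LL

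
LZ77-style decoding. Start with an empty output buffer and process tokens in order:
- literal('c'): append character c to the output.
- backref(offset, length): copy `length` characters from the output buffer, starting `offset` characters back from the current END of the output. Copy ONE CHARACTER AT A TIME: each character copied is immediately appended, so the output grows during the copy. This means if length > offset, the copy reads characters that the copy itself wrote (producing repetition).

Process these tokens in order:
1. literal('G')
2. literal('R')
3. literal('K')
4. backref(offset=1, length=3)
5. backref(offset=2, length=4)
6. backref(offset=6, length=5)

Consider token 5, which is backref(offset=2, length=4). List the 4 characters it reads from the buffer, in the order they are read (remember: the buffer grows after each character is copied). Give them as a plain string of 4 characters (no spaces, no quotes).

Token 1: literal('G'). Output: "G"
Token 2: literal('R'). Output: "GR"
Token 3: literal('K'). Output: "GRK"
Token 4: backref(off=1, len=3) (overlapping!). Copied 'KKK' from pos 2. Output: "GRKKKK"
Token 5: backref(off=2, len=4). Buffer before: "GRKKKK" (len 6)
  byte 1: read out[4]='K', append. Buffer now: "GRKKKKK"
  byte 2: read out[5]='K', append. Buffer now: "GRKKKKKK"
  byte 3: read out[6]='K', append. Buffer now: "GRKKKKKKK"
  byte 4: read out[7]='K', append. Buffer now: "GRKKKKKKKK"

Answer: KKKK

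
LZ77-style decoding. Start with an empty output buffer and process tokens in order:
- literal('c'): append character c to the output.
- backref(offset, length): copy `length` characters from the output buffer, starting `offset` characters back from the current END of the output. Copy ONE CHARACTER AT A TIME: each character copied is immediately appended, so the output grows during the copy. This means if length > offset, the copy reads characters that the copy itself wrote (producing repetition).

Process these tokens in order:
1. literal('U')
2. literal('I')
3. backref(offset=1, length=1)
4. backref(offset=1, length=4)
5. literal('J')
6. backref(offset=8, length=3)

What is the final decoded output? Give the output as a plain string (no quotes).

Token 1: literal('U'). Output: "U"
Token 2: literal('I'). Output: "UI"
Token 3: backref(off=1, len=1). Copied 'I' from pos 1. Output: "UII"
Token 4: backref(off=1, len=4) (overlapping!). Copied 'IIII' from pos 2. Output: "UIIIIII"
Token 5: literal('J'). Output: "UIIIIIIJ"
Token 6: backref(off=8, len=3). Copied 'UII' from pos 0. Output: "UIIIIIIJUII"

Answer: UIIIIIIJUII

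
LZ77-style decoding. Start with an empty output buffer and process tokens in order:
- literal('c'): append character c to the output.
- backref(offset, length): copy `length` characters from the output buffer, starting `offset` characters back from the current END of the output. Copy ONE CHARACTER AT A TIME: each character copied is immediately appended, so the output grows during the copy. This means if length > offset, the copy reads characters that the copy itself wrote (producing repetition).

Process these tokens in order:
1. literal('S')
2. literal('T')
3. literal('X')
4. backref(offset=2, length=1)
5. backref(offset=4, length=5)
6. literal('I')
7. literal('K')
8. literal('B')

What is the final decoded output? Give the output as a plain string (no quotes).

Token 1: literal('S'). Output: "S"
Token 2: literal('T'). Output: "ST"
Token 3: literal('X'). Output: "STX"
Token 4: backref(off=2, len=1). Copied 'T' from pos 1. Output: "STXT"
Token 5: backref(off=4, len=5) (overlapping!). Copied 'STXTS' from pos 0. Output: "STXTSTXTS"
Token 6: literal('I'). Output: "STXTSTXTSI"
Token 7: literal('K'). Output: "STXTSTXTSIK"
Token 8: literal('B'). Output: "STXTSTXTSIKB"

Answer: STXTSTXTSIKB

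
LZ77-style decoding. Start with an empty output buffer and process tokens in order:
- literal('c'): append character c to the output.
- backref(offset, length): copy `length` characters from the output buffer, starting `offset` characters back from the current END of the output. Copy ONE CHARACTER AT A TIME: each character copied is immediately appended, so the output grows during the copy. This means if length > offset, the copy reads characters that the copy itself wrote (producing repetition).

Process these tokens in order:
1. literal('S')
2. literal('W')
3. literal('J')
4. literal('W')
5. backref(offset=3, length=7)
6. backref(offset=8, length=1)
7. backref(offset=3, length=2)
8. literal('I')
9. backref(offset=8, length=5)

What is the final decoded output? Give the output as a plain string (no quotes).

Answer: SWJWWJWWJWWWWWIWJWWW

Derivation:
Token 1: literal('S'). Output: "S"
Token 2: literal('W'). Output: "SW"
Token 3: literal('J'). Output: "SWJ"
Token 4: literal('W'). Output: "SWJW"
Token 5: backref(off=3, len=7) (overlapping!). Copied 'WJWWJWW' from pos 1. Output: "SWJWWJWWJWW"
Token 6: backref(off=8, len=1). Copied 'W' from pos 3. Output: "SWJWWJWWJWWW"
Token 7: backref(off=3, len=2). Copied 'WW' from pos 9. Output: "SWJWWJWWJWWWWW"
Token 8: literal('I'). Output: "SWJWWJWWJWWWWWI"
Token 9: backref(off=8, len=5). Copied 'WJWWW' from pos 7. Output: "SWJWWJWWJWWWWWIWJWWW"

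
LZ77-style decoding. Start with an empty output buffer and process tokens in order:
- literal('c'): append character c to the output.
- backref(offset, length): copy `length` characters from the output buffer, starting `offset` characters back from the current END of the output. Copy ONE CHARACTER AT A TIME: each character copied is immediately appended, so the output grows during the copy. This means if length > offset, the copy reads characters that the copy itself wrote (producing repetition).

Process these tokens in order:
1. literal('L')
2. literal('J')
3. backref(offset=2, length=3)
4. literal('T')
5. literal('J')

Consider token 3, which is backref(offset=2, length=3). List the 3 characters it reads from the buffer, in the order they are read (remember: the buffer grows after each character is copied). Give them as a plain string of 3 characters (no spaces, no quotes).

Answer: LJL

Derivation:
Token 1: literal('L'). Output: "L"
Token 2: literal('J'). Output: "LJ"
Token 3: backref(off=2, len=3). Buffer before: "LJ" (len 2)
  byte 1: read out[0]='L', append. Buffer now: "LJL"
  byte 2: read out[1]='J', append. Buffer now: "LJLJ"
  byte 3: read out[2]='L', append. Buffer now: "LJLJL"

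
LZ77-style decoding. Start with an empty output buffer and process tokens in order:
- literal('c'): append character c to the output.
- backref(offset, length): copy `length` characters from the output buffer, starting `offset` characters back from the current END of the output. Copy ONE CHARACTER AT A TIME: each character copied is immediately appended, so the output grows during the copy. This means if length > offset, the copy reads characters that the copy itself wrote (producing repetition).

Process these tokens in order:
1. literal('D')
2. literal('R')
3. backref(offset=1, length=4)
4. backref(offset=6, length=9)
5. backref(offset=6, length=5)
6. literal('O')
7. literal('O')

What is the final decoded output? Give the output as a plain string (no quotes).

Token 1: literal('D'). Output: "D"
Token 2: literal('R'). Output: "DR"
Token 3: backref(off=1, len=4) (overlapping!). Copied 'RRRR' from pos 1. Output: "DRRRRR"
Token 4: backref(off=6, len=9) (overlapping!). Copied 'DRRRRRDRR' from pos 0. Output: "DRRRRRDRRRRRDRR"
Token 5: backref(off=6, len=5). Copied 'RRRDR' from pos 9. Output: "DRRRRRDRRRRRDRRRRRDR"
Token 6: literal('O'). Output: "DRRRRRDRRRRRDRRRRRDRO"
Token 7: literal('O'). Output: "DRRRRRDRRRRRDRRRRRDROO"

Answer: DRRRRRDRRRRRDRRRRRDROO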